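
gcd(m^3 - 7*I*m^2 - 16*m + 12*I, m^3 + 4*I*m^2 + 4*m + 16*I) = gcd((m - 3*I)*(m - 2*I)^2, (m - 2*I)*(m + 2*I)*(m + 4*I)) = m - 2*I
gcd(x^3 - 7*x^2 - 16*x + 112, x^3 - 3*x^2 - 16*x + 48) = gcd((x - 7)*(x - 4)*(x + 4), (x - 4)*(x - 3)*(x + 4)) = x^2 - 16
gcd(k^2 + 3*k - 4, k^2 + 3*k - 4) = k^2 + 3*k - 4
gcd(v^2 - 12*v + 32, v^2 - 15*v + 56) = v - 8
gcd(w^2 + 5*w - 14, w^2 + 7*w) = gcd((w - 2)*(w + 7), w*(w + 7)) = w + 7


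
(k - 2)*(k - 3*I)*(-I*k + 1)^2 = -k^4 + 2*k^3 + I*k^3 - 5*k^2 - 2*I*k^2 + 10*k - 3*I*k + 6*I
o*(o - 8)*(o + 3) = o^3 - 5*o^2 - 24*o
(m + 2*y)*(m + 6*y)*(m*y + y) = m^3*y + 8*m^2*y^2 + m^2*y + 12*m*y^3 + 8*m*y^2 + 12*y^3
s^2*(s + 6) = s^3 + 6*s^2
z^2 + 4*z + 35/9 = (z + 5/3)*(z + 7/3)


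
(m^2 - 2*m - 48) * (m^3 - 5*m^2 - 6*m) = m^5 - 7*m^4 - 44*m^3 + 252*m^2 + 288*m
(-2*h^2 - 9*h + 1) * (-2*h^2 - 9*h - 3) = 4*h^4 + 36*h^3 + 85*h^2 + 18*h - 3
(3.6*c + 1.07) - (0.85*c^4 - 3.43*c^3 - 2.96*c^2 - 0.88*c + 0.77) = -0.85*c^4 + 3.43*c^3 + 2.96*c^2 + 4.48*c + 0.3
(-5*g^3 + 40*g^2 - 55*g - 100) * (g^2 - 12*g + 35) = -5*g^5 + 100*g^4 - 710*g^3 + 1960*g^2 - 725*g - 3500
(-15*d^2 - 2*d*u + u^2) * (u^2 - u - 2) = -15*d^2*u^2 + 15*d^2*u + 30*d^2 - 2*d*u^3 + 2*d*u^2 + 4*d*u + u^4 - u^3 - 2*u^2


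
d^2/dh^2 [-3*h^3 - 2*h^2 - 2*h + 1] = -18*h - 4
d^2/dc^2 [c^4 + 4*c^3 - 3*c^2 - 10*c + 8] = 12*c^2 + 24*c - 6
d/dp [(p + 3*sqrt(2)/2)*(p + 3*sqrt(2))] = 2*p + 9*sqrt(2)/2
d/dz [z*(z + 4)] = 2*z + 4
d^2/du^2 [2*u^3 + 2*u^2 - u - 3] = 12*u + 4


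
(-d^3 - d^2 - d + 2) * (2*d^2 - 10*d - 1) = -2*d^5 + 8*d^4 + 9*d^3 + 15*d^2 - 19*d - 2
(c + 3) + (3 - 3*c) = 6 - 2*c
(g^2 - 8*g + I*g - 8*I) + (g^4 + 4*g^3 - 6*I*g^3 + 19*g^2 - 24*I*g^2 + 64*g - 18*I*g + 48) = g^4 + 4*g^3 - 6*I*g^3 + 20*g^2 - 24*I*g^2 + 56*g - 17*I*g + 48 - 8*I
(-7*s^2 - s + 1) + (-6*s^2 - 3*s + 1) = -13*s^2 - 4*s + 2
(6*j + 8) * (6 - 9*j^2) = -54*j^3 - 72*j^2 + 36*j + 48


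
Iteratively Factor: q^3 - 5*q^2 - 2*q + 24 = (q - 4)*(q^2 - q - 6) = (q - 4)*(q - 3)*(q + 2)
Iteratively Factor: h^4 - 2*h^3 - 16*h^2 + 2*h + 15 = (h - 1)*(h^3 - h^2 - 17*h - 15) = (h - 1)*(h + 3)*(h^2 - 4*h - 5) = (h - 1)*(h + 1)*(h + 3)*(h - 5)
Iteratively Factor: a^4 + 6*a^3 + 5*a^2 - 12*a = (a + 3)*(a^3 + 3*a^2 - 4*a) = a*(a + 3)*(a^2 + 3*a - 4) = a*(a + 3)*(a + 4)*(a - 1)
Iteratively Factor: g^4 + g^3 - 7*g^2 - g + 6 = (g - 2)*(g^3 + 3*g^2 - g - 3) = (g - 2)*(g + 3)*(g^2 - 1) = (g - 2)*(g - 1)*(g + 3)*(g + 1)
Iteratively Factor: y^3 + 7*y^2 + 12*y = (y + 4)*(y^2 + 3*y) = y*(y + 4)*(y + 3)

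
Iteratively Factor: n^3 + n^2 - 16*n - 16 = (n - 4)*(n^2 + 5*n + 4) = (n - 4)*(n + 1)*(n + 4)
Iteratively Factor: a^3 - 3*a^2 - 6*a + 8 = (a + 2)*(a^2 - 5*a + 4) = (a - 4)*(a + 2)*(a - 1)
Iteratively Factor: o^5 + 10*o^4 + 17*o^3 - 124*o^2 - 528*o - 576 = (o + 3)*(o^4 + 7*o^3 - 4*o^2 - 112*o - 192) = (o + 3)*(o + 4)*(o^3 + 3*o^2 - 16*o - 48) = (o + 3)^2*(o + 4)*(o^2 - 16) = (o - 4)*(o + 3)^2*(o + 4)*(o + 4)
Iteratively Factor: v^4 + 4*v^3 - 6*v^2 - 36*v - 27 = (v + 3)*(v^3 + v^2 - 9*v - 9) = (v + 3)^2*(v^2 - 2*v - 3) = (v - 3)*(v + 3)^2*(v + 1)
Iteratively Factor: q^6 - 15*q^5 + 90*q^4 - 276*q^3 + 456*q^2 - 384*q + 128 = (q - 4)*(q^5 - 11*q^4 + 46*q^3 - 92*q^2 + 88*q - 32) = (q - 4)*(q - 1)*(q^4 - 10*q^3 + 36*q^2 - 56*q + 32) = (q - 4)*(q - 2)*(q - 1)*(q^3 - 8*q^2 + 20*q - 16) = (q - 4)*(q - 2)^2*(q - 1)*(q^2 - 6*q + 8) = (q - 4)*(q - 2)^3*(q - 1)*(q - 4)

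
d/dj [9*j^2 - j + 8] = 18*j - 1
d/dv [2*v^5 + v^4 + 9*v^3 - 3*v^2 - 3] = v*(10*v^3 + 4*v^2 + 27*v - 6)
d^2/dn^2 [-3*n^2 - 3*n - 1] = -6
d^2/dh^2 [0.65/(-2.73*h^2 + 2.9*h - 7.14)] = (9.68877*h^2 - 10.2921*h - 0.65*(5.46*h - 2.9)*(10.92*h - 5.8) + 25.33986)/(2.73*h^2 - 2.9*h + 7.14)^3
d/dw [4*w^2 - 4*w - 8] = 8*w - 4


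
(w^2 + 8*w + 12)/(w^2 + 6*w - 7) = (w^2 + 8*w + 12)/(w^2 + 6*w - 7)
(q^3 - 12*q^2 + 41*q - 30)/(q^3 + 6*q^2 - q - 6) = (q^2 - 11*q + 30)/(q^2 + 7*q + 6)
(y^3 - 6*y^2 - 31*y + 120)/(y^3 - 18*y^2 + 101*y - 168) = (y + 5)/(y - 7)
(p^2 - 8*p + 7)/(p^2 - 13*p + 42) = (p - 1)/(p - 6)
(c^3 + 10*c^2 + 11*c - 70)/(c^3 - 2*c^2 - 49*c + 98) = (c + 5)/(c - 7)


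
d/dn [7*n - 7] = 7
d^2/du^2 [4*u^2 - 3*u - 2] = 8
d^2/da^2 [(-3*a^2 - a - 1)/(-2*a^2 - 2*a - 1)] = 2*(-8*a^3 - 6*a^2 + 6*a + 3)/(8*a^6 + 24*a^5 + 36*a^4 + 32*a^3 + 18*a^2 + 6*a + 1)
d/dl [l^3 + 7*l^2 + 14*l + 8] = 3*l^2 + 14*l + 14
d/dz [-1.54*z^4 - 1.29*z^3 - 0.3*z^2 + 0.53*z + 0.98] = -6.16*z^3 - 3.87*z^2 - 0.6*z + 0.53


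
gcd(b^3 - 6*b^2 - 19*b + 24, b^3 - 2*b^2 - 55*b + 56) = b^2 - 9*b + 8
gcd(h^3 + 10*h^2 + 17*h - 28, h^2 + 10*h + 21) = h + 7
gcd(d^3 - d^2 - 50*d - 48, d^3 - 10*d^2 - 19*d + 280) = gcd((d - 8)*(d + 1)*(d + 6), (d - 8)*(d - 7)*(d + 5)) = d - 8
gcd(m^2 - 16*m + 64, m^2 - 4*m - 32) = m - 8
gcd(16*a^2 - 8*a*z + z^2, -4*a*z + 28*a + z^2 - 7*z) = -4*a + z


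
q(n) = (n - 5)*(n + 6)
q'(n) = 2*n + 1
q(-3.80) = -19.36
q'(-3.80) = -6.60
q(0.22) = -29.73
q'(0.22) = 1.44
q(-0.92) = -30.07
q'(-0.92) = -0.84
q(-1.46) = -29.33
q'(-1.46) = -1.92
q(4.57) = -4.55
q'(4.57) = 10.14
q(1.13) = -27.59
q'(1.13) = 3.26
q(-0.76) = -30.18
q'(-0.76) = -0.52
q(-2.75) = -25.19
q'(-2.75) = -4.50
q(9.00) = 60.00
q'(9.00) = 19.00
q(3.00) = -18.00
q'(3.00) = 7.00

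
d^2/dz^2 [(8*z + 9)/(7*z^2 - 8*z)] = 2*(392*z^3 + 1323*z^2 - 1512*z + 576)/(z^3*(343*z^3 - 1176*z^2 + 1344*z - 512))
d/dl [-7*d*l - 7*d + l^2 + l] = -7*d + 2*l + 1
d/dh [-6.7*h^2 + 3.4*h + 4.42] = 3.4 - 13.4*h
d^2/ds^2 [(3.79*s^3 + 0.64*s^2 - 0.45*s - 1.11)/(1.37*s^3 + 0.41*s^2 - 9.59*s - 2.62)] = (-1.85525399999999*s^6 + 293.697312*s^5 + 187.180086*s^4 + 720.502938*s^3 + 642.484392*s^2 + 155.477166*s - 175.154254)/(2.571353*s^9 + 2.308587*s^8 - 53.307522*s^7 - 47.003731*s^6 + 364.32273*s^5 + 318.333573*s^4 - 791.951927*s^3 - 714.426054*s^2 - 197.488788*s - 17.984728)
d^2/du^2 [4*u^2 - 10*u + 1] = 8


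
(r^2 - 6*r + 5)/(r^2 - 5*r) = (r - 1)/r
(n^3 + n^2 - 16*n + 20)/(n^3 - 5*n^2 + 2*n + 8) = (n^2 + 3*n - 10)/(n^2 - 3*n - 4)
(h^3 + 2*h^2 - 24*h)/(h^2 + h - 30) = h*(h - 4)/(h - 5)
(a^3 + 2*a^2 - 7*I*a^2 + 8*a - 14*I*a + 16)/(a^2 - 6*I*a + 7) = (a^2 + a*(2 - 8*I) - 16*I)/(a - 7*I)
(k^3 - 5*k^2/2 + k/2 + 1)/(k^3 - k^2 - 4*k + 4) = (k + 1/2)/(k + 2)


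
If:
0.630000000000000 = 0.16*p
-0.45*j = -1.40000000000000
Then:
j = 3.11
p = 3.94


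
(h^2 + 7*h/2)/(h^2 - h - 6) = h*(2*h + 7)/(2*(h^2 - h - 6))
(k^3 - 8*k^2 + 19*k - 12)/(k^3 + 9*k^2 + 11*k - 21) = (k^2 - 7*k + 12)/(k^2 + 10*k + 21)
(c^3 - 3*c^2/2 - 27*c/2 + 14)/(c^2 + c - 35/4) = 2*(c^2 - 5*c + 4)/(2*c - 5)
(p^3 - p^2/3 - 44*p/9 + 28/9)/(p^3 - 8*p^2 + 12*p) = (9*p^2 + 15*p - 14)/(9*p*(p - 6))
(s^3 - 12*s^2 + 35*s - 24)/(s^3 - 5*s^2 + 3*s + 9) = (s^2 - 9*s + 8)/(s^2 - 2*s - 3)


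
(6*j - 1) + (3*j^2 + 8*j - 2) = 3*j^2 + 14*j - 3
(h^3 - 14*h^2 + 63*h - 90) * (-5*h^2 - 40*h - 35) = -5*h^5 + 30*h^4 + 210*h^3 - 1580*h^2 + 1395*h + 3150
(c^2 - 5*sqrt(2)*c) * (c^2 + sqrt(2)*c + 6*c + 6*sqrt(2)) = c^4 - 4*sqrt(2)*c^3 + 6*c^3 - 24*sqrt(2)*c^2 - 10*c^2 - 60*c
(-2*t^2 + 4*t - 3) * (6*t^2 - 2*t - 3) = -12*t^4 + 28*t^3 - 20*t^2 - 6*t + 9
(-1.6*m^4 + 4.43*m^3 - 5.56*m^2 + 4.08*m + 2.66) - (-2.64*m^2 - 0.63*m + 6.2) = -1.6*m^4 + 4.43*m^3 - 2.92*m^2 + 4.71*m - 3.54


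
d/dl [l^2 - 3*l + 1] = 2*l - 3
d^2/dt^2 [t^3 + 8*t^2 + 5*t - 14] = 6*t + 16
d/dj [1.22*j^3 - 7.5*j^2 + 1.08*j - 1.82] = 3.66*j^2 - 15.0*j + 1.08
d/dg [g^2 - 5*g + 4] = 2*g - 5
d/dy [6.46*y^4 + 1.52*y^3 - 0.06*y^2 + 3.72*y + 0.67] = 25.84*y^3 + 4.56*y^2 - 0.12*y + 3.72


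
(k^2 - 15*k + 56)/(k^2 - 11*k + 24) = (k - 7)/(k - 3)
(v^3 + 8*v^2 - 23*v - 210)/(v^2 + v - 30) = v + 7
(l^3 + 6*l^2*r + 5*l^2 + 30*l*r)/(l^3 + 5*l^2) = (l + 6*r)/l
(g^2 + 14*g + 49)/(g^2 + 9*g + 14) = (g + 7)/(g + 2)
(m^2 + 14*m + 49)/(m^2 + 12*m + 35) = (m + 7)/(m + 5)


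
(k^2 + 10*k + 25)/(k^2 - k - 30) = (k + 5)/(k - 6)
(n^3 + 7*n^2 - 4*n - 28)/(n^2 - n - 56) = (n^2 - 4)/(n - 8)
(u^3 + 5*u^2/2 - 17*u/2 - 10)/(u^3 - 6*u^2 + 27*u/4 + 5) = 2*(u^2 + 5*u + 4)/(2*u^2 - 7*u - 4)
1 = 1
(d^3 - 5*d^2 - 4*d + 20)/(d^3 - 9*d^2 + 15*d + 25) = (d^2 - 4)/(d^2 - 4*d - 5)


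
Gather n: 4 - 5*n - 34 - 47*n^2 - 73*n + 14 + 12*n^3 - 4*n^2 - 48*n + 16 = 12*n^3 - 51*n^2 - 126*n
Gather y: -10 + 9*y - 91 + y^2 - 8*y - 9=y^2 + y - 110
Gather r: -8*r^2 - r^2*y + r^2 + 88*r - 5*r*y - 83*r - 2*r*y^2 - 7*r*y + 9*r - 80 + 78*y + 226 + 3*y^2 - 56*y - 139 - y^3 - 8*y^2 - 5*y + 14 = r^2*(-y - 7) + r*(-2*y^2 - 12*y + 14) - y^3 - 5*y^2 + 17*y + 21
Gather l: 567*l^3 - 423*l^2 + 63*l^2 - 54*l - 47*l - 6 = 567*l^3 - 360*l^2 - 101*l - 6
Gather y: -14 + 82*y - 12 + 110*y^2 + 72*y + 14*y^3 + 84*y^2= 14*y^3 + 194*y^2 + 154*y - 26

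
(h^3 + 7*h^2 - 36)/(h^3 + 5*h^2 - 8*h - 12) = (h + 3)/(h + 1)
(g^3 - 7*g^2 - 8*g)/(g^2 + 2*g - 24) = g*(g^2 - 7*g - 8)/(g^2 + 2*g - 24)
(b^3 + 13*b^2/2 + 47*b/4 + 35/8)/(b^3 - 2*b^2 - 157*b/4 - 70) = (b + 1/2)/(b - 8)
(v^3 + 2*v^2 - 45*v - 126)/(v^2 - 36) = (v^2 - 4*v - 21)/(v - 6)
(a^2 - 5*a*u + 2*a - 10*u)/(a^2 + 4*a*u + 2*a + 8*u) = (a - 5*u)/(a + 4*u)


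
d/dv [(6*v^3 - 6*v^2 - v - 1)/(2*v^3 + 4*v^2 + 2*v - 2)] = (18*v^4 + 14*v^3 - 19*v^2 + 16*v + 2)/(2*(v^6 + 4*v^5 + 6*v^4 + 2*v^3 - 3*v^2 - 2*v + 1))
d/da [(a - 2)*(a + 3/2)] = 2*a - 1/2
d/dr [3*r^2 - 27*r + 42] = 6*r - 27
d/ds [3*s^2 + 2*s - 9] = 6*s + 2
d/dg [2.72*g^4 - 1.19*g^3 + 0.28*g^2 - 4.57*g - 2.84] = 10.88*g^3 - 3.57*g^2 + 0.56*g - 4.57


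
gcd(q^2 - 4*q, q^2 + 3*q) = q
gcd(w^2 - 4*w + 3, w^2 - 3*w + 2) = w - 1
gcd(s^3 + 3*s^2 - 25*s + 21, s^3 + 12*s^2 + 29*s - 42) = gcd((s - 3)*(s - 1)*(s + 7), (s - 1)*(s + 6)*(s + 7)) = s^2 + 6*s - 7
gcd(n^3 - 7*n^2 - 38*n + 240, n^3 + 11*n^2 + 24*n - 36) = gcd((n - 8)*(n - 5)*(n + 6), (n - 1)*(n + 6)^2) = n + 6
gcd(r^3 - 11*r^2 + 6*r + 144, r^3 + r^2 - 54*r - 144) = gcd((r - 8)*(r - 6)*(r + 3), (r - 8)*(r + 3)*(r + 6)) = r^2 - 5*r - 24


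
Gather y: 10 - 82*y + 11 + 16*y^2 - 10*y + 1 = 16*y^2 - 92*y + 22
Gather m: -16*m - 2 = -16*m - 2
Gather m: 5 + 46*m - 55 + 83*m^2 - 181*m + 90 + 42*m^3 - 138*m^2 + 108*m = 42*m^3 - 55*m^2 - 27*m + 40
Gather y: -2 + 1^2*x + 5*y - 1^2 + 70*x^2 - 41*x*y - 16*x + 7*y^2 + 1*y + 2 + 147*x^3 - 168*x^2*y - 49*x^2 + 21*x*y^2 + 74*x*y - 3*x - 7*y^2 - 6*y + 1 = 147*x^3 + 21*x^2 + 21*x*y^2 - 18*x + y*(-168*x^2 + 33*x)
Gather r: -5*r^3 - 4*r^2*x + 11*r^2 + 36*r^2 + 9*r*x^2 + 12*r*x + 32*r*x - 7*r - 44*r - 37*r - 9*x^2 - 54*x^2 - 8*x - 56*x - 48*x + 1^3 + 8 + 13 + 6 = -5*r^3 + r^2*(47 - 4*x) + r*(9*x^2 + 44*x - 88) - 63*x^2 - 112*x + 28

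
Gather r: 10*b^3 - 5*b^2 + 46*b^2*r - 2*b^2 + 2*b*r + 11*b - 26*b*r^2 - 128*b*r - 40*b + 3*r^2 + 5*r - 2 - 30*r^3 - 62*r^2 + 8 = 10*b^3 - 7*b^2 - 29*b - 30*r^3 + r^2*(-26*b - 59) + r*(46*b^2 - 126*b + 5) + 6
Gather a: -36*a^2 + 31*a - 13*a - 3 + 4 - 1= -36*a^2 + 18*a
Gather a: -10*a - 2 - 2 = -10*a - 4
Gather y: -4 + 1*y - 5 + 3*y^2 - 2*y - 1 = 3*y^2 - y - 10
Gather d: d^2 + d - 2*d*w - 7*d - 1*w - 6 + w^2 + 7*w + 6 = d^2 + d*(-2*w - 6) + w^2 + 6*w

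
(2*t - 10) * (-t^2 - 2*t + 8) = -2*t^3 + 6*t^2 + 36*t - 80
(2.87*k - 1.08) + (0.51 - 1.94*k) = 0.93*k - 0.57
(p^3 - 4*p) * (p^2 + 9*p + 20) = p^5 + 9*p^4 + 16*p^3 - 36*p^2 - 80*p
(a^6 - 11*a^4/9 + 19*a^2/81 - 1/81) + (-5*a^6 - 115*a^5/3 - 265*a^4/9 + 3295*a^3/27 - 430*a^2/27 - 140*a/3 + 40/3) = -4*a^6 - 115*a^5/3 - 92*a^4/3 + 3295*a^3/27 - 1271*a^2/81 - 140*a/3 + 1079/81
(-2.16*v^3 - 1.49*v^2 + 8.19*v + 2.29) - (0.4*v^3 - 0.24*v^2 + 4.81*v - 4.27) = -2.56*v^3 - 1.25*v^2 + 3.38*v + 6.56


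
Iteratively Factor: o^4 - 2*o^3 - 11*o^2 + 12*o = (o + 3)*(o^3 - 5*o^2 + 4*o) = (o - 4)*(o + 3)*(o^2 - o) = o*(o - 4)*(o + 3)*(o - 1)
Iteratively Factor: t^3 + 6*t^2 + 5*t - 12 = (t + 3)*(t^2 + 3*t - 4) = (t + 3)*(t + 4)*(t - 1)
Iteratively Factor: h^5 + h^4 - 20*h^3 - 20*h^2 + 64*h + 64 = (h + 4)*(h^4 - 3*h^3 - 8*h^2 + 12*h + 16) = (h - 4)*(h + 4)*(h^3 + h^2 - 4*h - 4) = (h - 4)*(h - 2)*(h + 4)*(h^2 + 3*h + 2) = (h - 4)*(h - 2)*(h + 1)*(h + 4)*(h + 2)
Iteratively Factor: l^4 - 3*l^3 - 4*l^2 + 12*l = (l - 2)*(l^3 - l^2 - 6*l) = l*(l - 2)*(l^2 - l - 6) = l*(l - 3)*(l - 2)*(l + 2)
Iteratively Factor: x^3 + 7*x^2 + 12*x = (x + 4)*(x^2 + 3*x) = x*(x + 4)*(x + 3)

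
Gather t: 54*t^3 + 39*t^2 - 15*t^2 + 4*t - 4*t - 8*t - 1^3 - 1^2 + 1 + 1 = 54*t^3 + 24*t^2 - 8*t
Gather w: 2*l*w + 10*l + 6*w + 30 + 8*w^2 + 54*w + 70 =10*l + 8*w^2 + w*(2*l + 60) + 100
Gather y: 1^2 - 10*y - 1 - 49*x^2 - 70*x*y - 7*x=-49*x^2 - 7*x + y*(-70*x - 10)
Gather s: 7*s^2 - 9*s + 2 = 7*s^2 - 9*s + 2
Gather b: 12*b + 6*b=18*b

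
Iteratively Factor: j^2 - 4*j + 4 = (j - 2)*(j - 2)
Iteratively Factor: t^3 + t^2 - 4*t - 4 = (t - 2)*(t^2 + 3*t + 2) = (t - 2)*(t + 2)*(t + 1)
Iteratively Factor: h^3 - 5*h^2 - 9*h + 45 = (h - 3)*(h^2 - 2*h - 15) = (h - 3)*(h + 3)*(h - 5)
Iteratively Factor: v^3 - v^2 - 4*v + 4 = (v - 2)*(v^2 + v - 2) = (v - 2)*(v + 2)*(v - 1)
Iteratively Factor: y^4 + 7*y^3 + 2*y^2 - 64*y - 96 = (y + 2)*(y^3 + 5*y^2 - 8*y - 48) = (y + 2)*(y + 4)*(y^2 + y - 12) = (y + 2)*(y + 4)^2*(y - 3)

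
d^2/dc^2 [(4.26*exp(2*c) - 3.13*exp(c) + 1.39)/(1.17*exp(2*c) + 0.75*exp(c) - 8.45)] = (7.105427357601e-15*exp(5*c) - 8.022807*exp(4*c) + 181.219869*exp(3*c) - 263.002545*exp(2*c) + 1252.61304*exp(c) - 214.6807)*exp(c)/(1.601613*exp(6*c) + 3.080025*exp(5*c) - 32.72724*exp(4*c) - 44.067375*exp(3*c) + 236.3634*exp(2*c) + 160.655625*exp(c) - 603.351125)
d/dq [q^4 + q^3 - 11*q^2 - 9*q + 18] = 4*q^3 + 3*q^2 - 22*q - 9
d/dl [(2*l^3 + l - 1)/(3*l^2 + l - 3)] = (-(6*l + 1)*(2*l^3 + l - 1) + (6*l^2 + 1)*(3*l^2 + l - 3))/(3*l^2 + l - 3)^2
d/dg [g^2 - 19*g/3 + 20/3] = 2*g - 19/3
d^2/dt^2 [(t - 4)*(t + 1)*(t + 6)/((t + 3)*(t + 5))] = 6*(t^3 + 51*t^2 + 363*t + 713)/(t^6 + 24*t^5 + 237*t^4 + 1232*t^3 + 3555*t^2 + 5400*t + 3375)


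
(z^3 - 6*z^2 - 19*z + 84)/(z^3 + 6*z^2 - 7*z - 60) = (z - 7)/(z + 5)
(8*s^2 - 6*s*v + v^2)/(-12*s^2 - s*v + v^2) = (-2*s + v)/(3*s + v)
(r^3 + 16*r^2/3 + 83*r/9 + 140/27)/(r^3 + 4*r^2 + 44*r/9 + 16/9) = (9*r^2 + 36*r + 35)/(3*(3*r^2 + 8*r + 4))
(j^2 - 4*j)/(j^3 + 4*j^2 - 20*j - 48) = j/(j^2 + 8*j + 12)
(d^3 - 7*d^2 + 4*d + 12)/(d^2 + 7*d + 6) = (d^2 - 8*d + 12)/(d + 6)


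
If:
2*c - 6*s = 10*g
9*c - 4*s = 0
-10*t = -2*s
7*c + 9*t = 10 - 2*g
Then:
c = 8/7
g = -46/35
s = 18/7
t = 18/35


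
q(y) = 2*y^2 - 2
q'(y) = 4*y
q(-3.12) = 17.47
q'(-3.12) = -12.48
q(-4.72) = 42.56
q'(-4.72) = -18.88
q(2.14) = 7.16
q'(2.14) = 8.56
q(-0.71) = -0.99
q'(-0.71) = -2.84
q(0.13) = -1.97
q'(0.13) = 0.52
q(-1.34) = 1.59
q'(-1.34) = -5.36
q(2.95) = 15.40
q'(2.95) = 11.80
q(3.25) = 19.12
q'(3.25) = 13.00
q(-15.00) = 448.00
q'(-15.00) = -60.00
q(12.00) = 286.00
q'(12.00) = 48.00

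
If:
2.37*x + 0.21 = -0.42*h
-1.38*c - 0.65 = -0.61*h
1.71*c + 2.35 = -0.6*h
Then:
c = -0.97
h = -1.14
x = 0.11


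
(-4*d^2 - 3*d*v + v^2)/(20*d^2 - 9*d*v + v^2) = (d + v)/(-5*d + v)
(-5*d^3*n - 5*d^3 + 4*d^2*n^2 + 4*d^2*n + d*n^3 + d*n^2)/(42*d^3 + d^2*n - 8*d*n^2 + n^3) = d*(-5*d^2*n - 5*d^2 + 4*d*n^2 + 4*d*n + n^3 + n^2)/(42*d^3 + d^2*n - 8*d*n^2 + n^3)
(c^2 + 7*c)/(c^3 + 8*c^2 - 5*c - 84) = c/(c^2 + c - 12)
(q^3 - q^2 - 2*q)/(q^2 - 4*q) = (q^2 - q - 2)/(q - 4)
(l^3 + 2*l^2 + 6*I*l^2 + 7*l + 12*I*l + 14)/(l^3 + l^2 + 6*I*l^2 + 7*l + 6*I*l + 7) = (l + 2)/(l + 1)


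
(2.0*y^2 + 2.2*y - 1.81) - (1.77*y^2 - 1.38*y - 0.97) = 0.23*y^2 + 3.58*y - 0.84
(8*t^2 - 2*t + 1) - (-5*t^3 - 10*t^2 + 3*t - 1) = 5*t^3 + 18*t^2 - 5*t + 2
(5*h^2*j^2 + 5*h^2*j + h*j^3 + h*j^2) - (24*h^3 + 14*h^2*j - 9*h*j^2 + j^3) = -24*h^3 + 5*h^2*j^2 - 9*h^2*j + h*j^3 + 10*h*j^2 - j^3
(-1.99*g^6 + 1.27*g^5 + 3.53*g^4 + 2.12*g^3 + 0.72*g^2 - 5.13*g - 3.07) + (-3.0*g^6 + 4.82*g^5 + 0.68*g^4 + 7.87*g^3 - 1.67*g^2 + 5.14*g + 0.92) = -4.99*g^6 + 6.09*g^5 + 4.21*g^4 + 9.99*g^3 - 0.95*g^2 + 0.00999999999999979*g - 2.15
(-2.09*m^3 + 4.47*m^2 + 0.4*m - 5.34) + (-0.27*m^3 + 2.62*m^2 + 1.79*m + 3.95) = -2.36*m^3 + 7.09*m^2 + 2.19*m - 1.39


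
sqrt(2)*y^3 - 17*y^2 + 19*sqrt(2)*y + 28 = (y - 7*sqrt(2))*(y - 2*sqrt(2))*(sqrt(2)*y + 1)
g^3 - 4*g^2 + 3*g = g*(g - 3)*(g - 1)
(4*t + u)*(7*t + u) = 28*t^2 + 11*t*u + u^2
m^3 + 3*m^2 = m^2*(m + 3)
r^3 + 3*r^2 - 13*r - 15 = (r - 3)*(r + 1)*(r + 5)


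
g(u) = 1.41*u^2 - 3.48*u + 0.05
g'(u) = 2.82*u - 3.48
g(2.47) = 0.06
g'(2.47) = 3.49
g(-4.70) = 47.55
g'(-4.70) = -16.73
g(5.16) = 19.64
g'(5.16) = 11.07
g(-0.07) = 0.30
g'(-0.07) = -3.68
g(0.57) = -1.48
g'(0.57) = -1.87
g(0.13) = -0.38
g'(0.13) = -3.11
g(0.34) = -0.97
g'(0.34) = -2.52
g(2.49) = 0.13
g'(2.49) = 3.54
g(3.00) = 2.30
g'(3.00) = 4.98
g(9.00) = 82.94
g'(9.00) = 21.90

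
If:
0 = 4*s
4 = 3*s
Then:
No Solution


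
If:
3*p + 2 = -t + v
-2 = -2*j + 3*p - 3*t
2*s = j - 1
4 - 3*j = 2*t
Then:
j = 2 - v/4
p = 5*v/24 - 1/3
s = 1/2 - v/8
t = 3*v/8 - 1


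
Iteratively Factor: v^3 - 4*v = (v + 2)*(v^2 - 2*v) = (v - 2)*(v + 2)*(v)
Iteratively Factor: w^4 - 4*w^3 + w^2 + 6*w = (w)*(w^3 - 4*w^2 + w + 6) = w*(w - 2)*(w^2 - 2*w - 3) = w*(w - 2)*(w + 1)*(w - 3)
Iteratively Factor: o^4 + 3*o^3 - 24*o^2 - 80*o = (o)*(o^3 + 3*o^2 - 24*o - 80) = o*(o - 5)*(o^2 + 8*o + 16) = o*(o - 5)*(o + 4)*(o + 4)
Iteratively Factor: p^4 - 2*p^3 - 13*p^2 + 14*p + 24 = (p - 2)*(p^3 - 13*p - 12) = (p - 2)*(p + 3)*(p^2 - 3*p - 4) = (p - 4)*(p - 2)*(p + 3)*(p + 1)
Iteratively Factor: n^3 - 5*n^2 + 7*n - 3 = (n - 1)*(n^2 - 4*n + 3) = (n - 1)^2*(n - 3)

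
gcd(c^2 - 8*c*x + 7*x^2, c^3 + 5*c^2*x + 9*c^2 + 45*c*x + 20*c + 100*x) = 1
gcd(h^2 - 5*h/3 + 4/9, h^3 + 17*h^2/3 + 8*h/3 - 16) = h - 4/3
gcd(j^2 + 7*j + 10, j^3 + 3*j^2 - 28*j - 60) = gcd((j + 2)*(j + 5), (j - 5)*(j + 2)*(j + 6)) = j + 2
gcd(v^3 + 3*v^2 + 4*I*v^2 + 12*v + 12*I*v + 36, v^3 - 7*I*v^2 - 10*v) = v - 2*I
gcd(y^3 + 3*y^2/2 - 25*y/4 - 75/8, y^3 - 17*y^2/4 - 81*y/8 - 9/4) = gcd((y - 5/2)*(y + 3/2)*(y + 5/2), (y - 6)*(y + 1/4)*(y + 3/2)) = y + 3/2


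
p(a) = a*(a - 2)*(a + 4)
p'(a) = a*(a - 2) + a*(a + 4) + (a - 2)*(a + 4)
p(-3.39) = 11.15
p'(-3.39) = 12.92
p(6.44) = 298.52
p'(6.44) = 142.18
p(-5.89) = -87.83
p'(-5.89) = 72.52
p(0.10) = -0.78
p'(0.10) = -7.57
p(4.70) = 110.40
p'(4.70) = 77.07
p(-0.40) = 3.46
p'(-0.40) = -9.12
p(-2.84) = 15.94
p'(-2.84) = 4.84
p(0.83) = -4.69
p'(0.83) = -2.61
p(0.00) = 0.00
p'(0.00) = -8.00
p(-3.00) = 15.00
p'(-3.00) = 7.00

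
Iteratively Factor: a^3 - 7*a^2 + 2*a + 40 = (a + 2)*(a^2 - 9*a + 20) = (a - 4)*(a + 2)*(a - 5)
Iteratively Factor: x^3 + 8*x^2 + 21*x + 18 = (x + 3)*(x^2 + 5*x + 6) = (x + 3)^2*(x + 2)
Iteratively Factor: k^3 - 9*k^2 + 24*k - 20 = (k - 2)*(k^2 - 7*k + 10) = (k - 2)^2*(k - 5)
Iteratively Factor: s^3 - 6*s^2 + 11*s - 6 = (s - 2)*(s^2 - 4*s + 3) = (s - 2)*(s - 1)*(s - 3)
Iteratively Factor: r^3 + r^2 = (r + 1)*(r^2) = r*(r + 1)*(r)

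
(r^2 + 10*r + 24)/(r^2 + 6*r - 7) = (r^2 + 10*r + 24)/(r^2 + 6*r - 7)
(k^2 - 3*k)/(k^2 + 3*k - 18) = k/(k + 6)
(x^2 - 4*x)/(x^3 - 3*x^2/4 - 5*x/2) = 4*(4 - x)/(-4*x^2 + 3*x + 10)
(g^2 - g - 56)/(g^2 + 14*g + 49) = (g - 8)/(g + 7)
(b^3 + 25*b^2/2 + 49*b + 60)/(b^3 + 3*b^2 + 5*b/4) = 2*(b^2 + 10*b + 24)/(b*(2*b + 1))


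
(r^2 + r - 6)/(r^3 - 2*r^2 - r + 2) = (r + 3)/(r^2 - 1)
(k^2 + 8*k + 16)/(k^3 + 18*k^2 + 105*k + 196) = (k + 4)/(k^2 + 14*k + 49)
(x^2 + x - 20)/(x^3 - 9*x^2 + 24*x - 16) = (x + 5)/(x^2 - 5*x + 4)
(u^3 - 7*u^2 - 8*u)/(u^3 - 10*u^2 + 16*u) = (u + 1)/(u - 2)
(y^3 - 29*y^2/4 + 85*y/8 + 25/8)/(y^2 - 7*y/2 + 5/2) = (4*y^2 - 19*y - 5)/(4*(y - 1))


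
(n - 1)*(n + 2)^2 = n^3 + 3*n^2 - 4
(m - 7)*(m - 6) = m^2 - 13*m + 42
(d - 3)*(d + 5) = d^2 + 2*d - 15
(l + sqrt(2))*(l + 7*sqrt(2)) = l^2 + 8*sqrt(2)*l + 14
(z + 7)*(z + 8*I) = z^2 + 7*z + 8*I*z + 56*I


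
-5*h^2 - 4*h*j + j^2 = (-5*h + j)*(h + j)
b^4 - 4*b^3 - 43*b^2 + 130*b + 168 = (b - 7)*(b - 4)*(b + 1)*(b + 6)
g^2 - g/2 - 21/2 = (g - 7/2)*(g + 3)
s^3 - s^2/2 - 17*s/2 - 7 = (s - 7/2)*(s + 1)*(s + 2)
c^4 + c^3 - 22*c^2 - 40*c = c*(c - 5)*(c + 2)*(c + 4)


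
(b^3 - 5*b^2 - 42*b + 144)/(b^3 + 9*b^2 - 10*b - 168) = (b^2 - 11*b + 24)/(b^2 + 3*b - 28)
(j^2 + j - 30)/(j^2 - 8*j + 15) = (j + 6)/(j - 3)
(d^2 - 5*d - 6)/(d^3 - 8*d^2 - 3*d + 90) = (d + 1)/(d^2 - 2*d - 15)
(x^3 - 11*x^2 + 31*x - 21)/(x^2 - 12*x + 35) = (x^2 - 4*x + 3)/(x - 5)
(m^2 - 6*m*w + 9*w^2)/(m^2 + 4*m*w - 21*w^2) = (m - 3*w)/(m + 7*w)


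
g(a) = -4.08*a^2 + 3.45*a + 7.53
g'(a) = 3.45 - 8.16*a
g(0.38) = 8.25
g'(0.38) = 0.35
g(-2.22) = -20.24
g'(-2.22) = 21.57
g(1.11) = 6.33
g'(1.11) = -5.61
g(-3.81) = -64.84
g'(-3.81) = 34.54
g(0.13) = 7.91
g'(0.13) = 2.39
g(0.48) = 8.25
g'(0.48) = -0.47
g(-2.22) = -20.24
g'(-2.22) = 21.57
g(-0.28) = 6.24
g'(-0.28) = 5.73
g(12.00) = -538.59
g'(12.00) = -94.47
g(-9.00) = -354.00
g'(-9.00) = 76.89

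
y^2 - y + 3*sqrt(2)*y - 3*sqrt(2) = (y - 1)*(y + 3*sqrt(2))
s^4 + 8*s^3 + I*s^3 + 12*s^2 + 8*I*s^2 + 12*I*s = s*(s + 2)*(s + 6)*(s + I)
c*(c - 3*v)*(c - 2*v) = c^3 - 5*c^2*v + 6*c*v^2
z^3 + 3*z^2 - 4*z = z*(z - 1)*(z + 4)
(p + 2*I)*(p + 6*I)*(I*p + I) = I*p^3 - 8*p^2 + I*p^2 - 8*p - 12*I*p - 12*I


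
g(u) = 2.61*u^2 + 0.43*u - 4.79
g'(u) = 5.22*u + 0.43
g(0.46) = -4.04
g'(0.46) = 2.83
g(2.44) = 11.80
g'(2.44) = 13.17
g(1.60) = 2.58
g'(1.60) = 8.78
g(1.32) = 0.33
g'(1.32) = 7.32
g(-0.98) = -2.70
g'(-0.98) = -4.69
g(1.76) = 4.05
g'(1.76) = 9.62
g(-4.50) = 46.13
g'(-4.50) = -23.06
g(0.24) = -4.54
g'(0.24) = 1.68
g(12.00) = 376.21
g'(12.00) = 63.07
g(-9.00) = 202.75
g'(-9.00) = -46.55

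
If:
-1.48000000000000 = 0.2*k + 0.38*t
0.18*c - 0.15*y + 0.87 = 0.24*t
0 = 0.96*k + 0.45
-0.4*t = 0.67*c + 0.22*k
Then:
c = 2.33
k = -0.47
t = -3.65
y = 14.44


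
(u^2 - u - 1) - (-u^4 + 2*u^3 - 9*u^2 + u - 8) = u^4 - 2*u^3 + 10*u^2 - 2*u + 7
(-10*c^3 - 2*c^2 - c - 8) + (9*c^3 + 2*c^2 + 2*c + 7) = -c^3 + c - 1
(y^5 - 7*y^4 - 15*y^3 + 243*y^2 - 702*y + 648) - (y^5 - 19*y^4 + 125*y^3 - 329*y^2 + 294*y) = 12*y^4 - 140*y^3 + 572*y^2 - 996*y + 648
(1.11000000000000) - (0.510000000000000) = 0.600000000000000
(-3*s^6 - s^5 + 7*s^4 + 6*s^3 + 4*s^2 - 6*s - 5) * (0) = 0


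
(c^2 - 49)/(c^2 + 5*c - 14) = (c - 7)/(c - 2)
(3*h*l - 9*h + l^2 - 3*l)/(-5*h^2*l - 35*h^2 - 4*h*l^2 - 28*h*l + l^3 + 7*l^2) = (-3*h*l + 9*h - l^2 + 3*l)/(5*h^2*l + 35*h^2 + 4*h*l^2 + 28*h*l - l^3 - 7*l^2)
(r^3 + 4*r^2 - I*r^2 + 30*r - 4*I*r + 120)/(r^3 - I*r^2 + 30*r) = (r + 4)/r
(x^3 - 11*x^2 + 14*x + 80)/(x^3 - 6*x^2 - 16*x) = (x - 5)/x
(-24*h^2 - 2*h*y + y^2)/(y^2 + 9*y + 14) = (-24*h^2 - 2*h*y + y^2)/(y^2 + 9*y + 14)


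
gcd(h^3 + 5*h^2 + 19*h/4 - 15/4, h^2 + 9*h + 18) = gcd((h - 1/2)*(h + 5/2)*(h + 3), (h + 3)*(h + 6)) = h + 3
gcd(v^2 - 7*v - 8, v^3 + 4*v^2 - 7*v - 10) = v + 1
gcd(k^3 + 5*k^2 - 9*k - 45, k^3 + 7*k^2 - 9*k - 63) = k^2 - 9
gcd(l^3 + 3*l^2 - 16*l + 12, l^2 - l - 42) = l + 6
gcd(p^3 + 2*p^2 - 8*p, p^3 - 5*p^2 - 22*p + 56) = p^2 + 2*p - 8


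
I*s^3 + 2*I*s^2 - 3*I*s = s*(s + 3)*(I*s - I)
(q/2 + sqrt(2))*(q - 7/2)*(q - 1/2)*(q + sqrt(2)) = q^4/2 - 2*q^3 + 3*sqrt(2)*q^3/2 - 6*sqrt(2)*q^2 + 23*q^2/8 - 8*q + 21*sqrt(2)*q/8 + 7/2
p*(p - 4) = p^2 - 4*p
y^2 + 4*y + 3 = (y + 1)*(y + 3)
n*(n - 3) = n^2 - 3*n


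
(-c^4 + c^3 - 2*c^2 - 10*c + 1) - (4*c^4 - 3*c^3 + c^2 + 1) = -5*c^4 + 4*c^3 - 3*c^2 - 10*c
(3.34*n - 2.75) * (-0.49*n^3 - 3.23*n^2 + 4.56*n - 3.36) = -1.6366*n^4 - 9.4407*n^3 + 24.1129*n^2 - 23.7624*n + 9.24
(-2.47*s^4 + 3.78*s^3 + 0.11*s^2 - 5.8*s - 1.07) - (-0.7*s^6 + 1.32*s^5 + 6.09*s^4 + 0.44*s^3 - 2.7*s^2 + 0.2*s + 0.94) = 0.7*s^6 - 1.32*s^5 - 8.56*s^4 + 3.34*s^3 + 2.81*s^2 - 6.0*s - 2.01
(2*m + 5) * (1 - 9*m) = -18*m^2 - 43*m + 5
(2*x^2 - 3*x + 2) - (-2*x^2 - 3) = 4*x^2 - 3*x + 5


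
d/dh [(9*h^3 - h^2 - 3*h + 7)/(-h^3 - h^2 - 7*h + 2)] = (-10*h^4 - 132*h^3 + 79*h^2 + 10*h + 43)/(h^6 + 2*h^5 + 15*h^4 + 10*h^3 + 45*h^2 - 28*h + 4)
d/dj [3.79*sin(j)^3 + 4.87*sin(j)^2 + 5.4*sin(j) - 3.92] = (11.37*sin(j)^2 + 9.74*sin(j) + 5.4)*cos(j)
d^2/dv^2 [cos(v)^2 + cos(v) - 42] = -cos(v) - 2*cos(2*v)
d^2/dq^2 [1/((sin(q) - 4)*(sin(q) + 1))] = (-4*sin(q)^3 + 13*sin(q)^2 - 32*sin(q) + 26)/((sin(q) - 4)^3*(sin(q) + 1)^2)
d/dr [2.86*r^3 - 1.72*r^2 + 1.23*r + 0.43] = 8.58*r^2 - 3.44*r + 1.23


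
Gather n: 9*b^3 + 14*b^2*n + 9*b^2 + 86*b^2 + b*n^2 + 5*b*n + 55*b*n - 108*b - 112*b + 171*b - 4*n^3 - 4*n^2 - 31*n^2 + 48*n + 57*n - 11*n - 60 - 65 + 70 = 9*b^3 + 95*b^2 - 49*b - 4*n^3 + n^2*(b - 35) + n*(14*b^2 + 60*b + 94) - 55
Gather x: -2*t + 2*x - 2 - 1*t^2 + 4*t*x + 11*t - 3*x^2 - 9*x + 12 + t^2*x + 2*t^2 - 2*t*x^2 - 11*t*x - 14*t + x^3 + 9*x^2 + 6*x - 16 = t^2 - 5*t + x^3 + x^2*(6 - 2*t) + x*(t^2 - 7*t - 1) - 6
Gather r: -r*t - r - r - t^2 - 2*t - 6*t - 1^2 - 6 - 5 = r*(-t - 2) - t^2 - 8*t - 12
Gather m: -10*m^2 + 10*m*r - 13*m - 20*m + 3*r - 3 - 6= -10*m^2 + m*(10*r - 33) + 3*r - 9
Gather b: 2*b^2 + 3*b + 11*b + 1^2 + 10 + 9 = 2*b^2 + 14*b + 20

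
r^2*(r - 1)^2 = r^4 - 2*r^3 + r^2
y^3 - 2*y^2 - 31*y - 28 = (y - 7)*(y + 1)*(y + 4)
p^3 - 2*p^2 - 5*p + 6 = (p - 3)*(p - 1)*(p + 2)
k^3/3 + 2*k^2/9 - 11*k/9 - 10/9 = (k/3 + 1/3)*(k - 2)*(k + 5/3)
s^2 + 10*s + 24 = (s + 4)*(s + 6)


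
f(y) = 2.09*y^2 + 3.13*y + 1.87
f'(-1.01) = -1.09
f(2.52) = 23.03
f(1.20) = 8.64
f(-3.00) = 11.29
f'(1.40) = 8.98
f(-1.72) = 2.67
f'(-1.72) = -4.06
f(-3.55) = 17.10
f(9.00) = 199.33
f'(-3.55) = -11.71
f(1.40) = 10.35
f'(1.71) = 10.28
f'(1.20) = 8.15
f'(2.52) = 13.66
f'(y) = 4.18*y + 3.13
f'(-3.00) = -9.41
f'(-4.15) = -14.22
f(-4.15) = 24.88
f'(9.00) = 40.75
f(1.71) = 13.33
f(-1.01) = 0.84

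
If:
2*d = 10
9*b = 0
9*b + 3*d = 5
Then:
No Solution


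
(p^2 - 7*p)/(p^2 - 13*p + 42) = p/(p - 6)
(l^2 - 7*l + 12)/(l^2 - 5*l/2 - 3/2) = 2*(l - 4)/(2*l + 1)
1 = 1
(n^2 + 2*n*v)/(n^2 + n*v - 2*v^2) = n/(n - v)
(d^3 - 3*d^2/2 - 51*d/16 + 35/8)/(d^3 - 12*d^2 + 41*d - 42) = (d^2 + d/2 - 35/16)/(d^2 - 10*d + 21)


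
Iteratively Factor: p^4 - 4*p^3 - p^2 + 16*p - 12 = (p - 3)*(p^3 - p^2 - 4*p + 4) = (p - 3)*(p - 2)*(p^2 + p - 2) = (p - 3)*(p - 2)*(p + 2)*(p - 1)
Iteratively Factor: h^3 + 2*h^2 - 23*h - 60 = (h - 5)*(h^2 + 7*h + 12) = (h - 5)*(h + 3)*(h + 4)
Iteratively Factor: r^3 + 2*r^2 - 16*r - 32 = (r + 2)*(r^2 - 16) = (r - 4)*(r + 2)*(r + 4)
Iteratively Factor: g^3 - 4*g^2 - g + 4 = (g - 4)*(g^2 - 1) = (g - 4)*(g - 1)*(g + 1)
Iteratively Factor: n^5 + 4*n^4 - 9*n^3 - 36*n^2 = (n + 3)*(n^4 + n^3 - 12*n^2) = (n - 3)*(n + 3)*(n^3 + 4*n^2) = (n - 3)*(n + 3)*(n + 4)*(n^2) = n*(n - 3)*(n + 3)*(n + 4)*(n)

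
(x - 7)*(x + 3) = x^2 - 4*x - 21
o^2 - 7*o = o*(o - 7)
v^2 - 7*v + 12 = (v - 4)*(v - 3)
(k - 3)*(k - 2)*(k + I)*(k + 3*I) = k^4 - 5*k^3 + 4*I*k^3 + 3*k^2 - 20*I*k^2 + 15*k + 24*I*k - 18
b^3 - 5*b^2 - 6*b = b*(b - 6)*(b + 1)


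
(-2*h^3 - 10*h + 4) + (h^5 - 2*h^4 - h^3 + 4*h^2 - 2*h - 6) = h^5 - 2*h^4 - 3*h^3 + 4*h^2 - 12*h - 2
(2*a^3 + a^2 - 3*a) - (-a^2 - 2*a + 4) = 2*a^3 + 2*a^2 - a - 4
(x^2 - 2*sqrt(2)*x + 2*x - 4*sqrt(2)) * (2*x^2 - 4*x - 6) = 2*x^4 - 4*sqrt(2)*x^3 - 14*x^2 - 12*x + 28*sqrt(2)*x + 24*sqrt(2)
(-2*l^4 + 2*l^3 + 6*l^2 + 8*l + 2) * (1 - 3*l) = 6*l^5 - 8*l^4 - 16*l^3 - 18*l^2 + 2*l + 2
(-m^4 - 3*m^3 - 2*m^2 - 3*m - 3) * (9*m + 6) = -9*m^5 - 33*m^4 - 36*m^3 - 39*m^2 - 45*m - 18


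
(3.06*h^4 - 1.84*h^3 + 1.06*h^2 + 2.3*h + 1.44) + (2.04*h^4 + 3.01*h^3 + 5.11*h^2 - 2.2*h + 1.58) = 5.1*h^4 + 1.17*h^3 + 6.17*h^2 + 0.0999999999999996*h + 3.02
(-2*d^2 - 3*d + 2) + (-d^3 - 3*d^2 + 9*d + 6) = -d^3 - 5*d^2 + 6*d + 8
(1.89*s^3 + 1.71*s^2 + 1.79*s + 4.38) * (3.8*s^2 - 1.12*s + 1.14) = 7.182*s^5 + 4.3812*s^4 + 7.0414*s^3 + 16.5886*s^2 - 2.865*s + 4.9932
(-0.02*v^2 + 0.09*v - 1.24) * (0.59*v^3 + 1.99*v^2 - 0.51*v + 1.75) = -0.0118*v^5 + 0.0133*v^4 - 0.5423*v^3 - 2.5485*v^2 + 0.7899*v - 2.17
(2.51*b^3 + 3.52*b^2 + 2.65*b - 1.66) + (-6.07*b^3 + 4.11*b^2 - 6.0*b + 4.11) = -3.56*b^3 + 7.63*b^2 - 3.35*b + 2.45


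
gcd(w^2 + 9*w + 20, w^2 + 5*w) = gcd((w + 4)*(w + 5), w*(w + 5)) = w + 5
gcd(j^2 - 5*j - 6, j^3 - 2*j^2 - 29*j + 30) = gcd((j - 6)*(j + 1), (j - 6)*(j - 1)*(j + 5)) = j - 6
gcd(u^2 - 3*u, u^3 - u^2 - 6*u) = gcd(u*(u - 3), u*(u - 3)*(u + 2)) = u^2 - 3*u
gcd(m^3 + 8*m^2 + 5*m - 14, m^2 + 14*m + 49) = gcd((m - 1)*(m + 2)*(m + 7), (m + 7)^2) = m + 7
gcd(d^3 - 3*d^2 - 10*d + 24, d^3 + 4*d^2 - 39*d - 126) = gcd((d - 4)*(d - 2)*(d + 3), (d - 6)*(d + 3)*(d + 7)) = d + 3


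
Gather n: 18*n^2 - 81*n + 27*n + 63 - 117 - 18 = 18*n^2 - 54*n - 72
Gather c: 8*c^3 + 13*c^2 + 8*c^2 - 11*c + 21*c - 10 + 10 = 8*c^3 + 21*c^2 + 10*c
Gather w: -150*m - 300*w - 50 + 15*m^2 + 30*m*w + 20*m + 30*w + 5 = 15*m^2 - 130*m + w*(30*m - 270) - 45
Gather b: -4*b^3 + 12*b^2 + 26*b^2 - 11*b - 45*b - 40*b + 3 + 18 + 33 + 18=-4*b^3 + 38*b^2 - 96*b + 72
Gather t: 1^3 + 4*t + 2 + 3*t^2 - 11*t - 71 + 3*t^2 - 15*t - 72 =6*t^2 - 22*t - 140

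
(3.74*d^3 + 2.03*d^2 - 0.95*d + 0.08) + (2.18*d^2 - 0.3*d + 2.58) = 3.74*d^3 + 4.21*d^2 - 1.25*d + 2.66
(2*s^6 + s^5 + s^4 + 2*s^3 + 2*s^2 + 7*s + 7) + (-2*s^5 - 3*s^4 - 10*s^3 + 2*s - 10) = 2*s^6 - s^5 - 2*s^4 - 8*s^3 + 2*s^2 + 9*s - 3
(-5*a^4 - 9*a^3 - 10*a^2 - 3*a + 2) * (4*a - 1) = -20*a^5 - 31*a^4 - 31*a^3 - 2*a^2 + 11*a - 2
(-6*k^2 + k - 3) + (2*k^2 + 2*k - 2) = -4*k^2 + 3*k - 5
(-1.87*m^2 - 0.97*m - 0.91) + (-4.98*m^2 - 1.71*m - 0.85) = -6.85*m^2 - 2.68*m - 1.76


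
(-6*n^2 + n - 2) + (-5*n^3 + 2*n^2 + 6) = -5*n^3 - 4*n^2 + n + 4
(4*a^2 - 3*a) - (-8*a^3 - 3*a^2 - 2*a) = 8*a^3 + 7*a^2 - a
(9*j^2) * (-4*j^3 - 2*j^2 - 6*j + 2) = -36*j^5 - 18*j^4 - 54*j^3 + 18*j^2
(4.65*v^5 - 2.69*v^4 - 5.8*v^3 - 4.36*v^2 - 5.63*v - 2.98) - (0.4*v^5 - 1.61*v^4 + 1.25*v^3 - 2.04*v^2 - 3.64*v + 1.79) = 4.25*v^5 - 1.08*v^4 - 7.05*v^3 - 2.32*v^2 - 1.99*v - 4.77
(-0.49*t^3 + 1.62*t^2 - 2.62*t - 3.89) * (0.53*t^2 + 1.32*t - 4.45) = -0.2597*t^5 + 0.2118*t^4 + 2.9303*t^3 - 12.7291*t^2 + 6.5242*t + 17.3105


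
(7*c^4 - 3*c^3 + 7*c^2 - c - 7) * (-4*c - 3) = -28*c^5 - 9*c^4 - 19*c^3 - 17*c^2 + 31*c + 21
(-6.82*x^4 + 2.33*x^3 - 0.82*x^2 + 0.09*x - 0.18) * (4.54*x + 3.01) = -30.9628*x^5 - 9.95*x^4 + 3.2905*x^3 - 2.0596*x^2 - 0.5463*x - 0.5418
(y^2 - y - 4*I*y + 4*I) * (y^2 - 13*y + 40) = y^4 - 14*y^3 - 4*I*y^3 + 53*y^2 + 56*I*y^2 - 40*y - 212*I*y + 160*I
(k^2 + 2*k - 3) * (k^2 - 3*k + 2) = k^4 - k^3 - 7*k^2 + 13*k - 6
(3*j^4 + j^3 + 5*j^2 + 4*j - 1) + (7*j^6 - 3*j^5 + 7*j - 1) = 7*j^6 - 3*j^5 + 3*j^4 + j^3 + 5*j^2 + 11*j - 2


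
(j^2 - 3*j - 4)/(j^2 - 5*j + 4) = (j + 1)/(j - 1)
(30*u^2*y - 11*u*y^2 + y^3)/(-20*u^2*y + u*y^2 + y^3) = (30*u^2 - 11*u*y + y^2)/(-20*u^2 + u*y + y^2)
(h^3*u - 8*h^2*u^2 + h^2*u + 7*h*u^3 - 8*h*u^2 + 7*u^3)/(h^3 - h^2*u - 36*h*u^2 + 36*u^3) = u*(-h^2 + 7*h*u - h + 7*u)/(-h^2 + 36*u^2)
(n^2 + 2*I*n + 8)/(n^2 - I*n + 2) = (n + 4*I)/(n + I)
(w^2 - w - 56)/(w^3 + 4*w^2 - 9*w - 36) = (w^2 - w - 56)/(w^3 + 4*w^2 - 9*w - 36)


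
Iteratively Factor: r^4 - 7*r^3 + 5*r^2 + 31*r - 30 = (r - 1)*(r^3 - 6*r^2 - r + 30) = (r - 3)*(r - 1)*(r^2 - 3*r - 10) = (r - 5)*(r - 3)*(r - 1)*(r + 2)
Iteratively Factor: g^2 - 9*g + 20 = (g - 4)*(g - 5)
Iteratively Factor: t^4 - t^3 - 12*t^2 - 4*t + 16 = (t - 1)*(t^3 - 12*t - 16) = (t - 1)*(t + 2)*(t^2 - 2*t - 8) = (t - 4)*(t - 1)*(t + 2)*(t + 2)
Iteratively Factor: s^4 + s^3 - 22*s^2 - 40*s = (s)*(s^3 + s^2 - 22*s - 40) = s*(s + 4)*(s^2 - 3*s - 10) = s*(s - 5)*(s + 4)*(s + 2)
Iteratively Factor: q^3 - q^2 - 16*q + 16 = (q - 1)*(q^2 - 16) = (q - 1)*(q + 4)*(q - 4)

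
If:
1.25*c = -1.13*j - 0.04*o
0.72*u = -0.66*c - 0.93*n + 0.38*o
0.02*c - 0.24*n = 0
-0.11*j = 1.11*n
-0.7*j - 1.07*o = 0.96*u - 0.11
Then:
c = -0.01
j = 0.01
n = -0.00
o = 0.06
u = 0.04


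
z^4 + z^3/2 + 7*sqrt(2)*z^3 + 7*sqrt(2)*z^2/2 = z^2*(z + 1/2)*(z + 7*sqrt(2))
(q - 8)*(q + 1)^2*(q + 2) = q^4 - 4*q^3 - 27*q^2 - 38*q - 16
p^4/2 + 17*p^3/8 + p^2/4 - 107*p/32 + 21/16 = (p/2 + 1)*(p - 3/4)*(p - 1/2)*(p + 7/2)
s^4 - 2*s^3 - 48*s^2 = s^2*(s - 8)*(s + 6)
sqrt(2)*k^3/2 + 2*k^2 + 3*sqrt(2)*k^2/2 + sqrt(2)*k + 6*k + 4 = (k + 2)*(k + 2*sqrt(2))*(sqrt(2)*k/2 + sqrt(2)/2)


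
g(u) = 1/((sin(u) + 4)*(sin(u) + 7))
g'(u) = -cos(u)/((sin(u) + 4)*(sin(u) + 7)^2) - cos(u)/((sin(u) + 4)^2*(sin(u) + 7)) = -(2*sin(u) + 11)*cos(u)/((sin(u) + 4)^2*(sin(u) + 7)^2)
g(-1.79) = 0.05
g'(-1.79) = 0.01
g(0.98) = 0.03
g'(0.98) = -0.00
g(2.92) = 0.03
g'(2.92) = 0.01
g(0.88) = 0.03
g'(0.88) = -0.01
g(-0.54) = 0.04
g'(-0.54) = -0.02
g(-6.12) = 0.03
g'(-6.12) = -0.01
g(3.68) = 0.04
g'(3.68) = 0.02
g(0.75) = 0.03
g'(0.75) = -0.01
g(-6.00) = 0.03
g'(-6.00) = -0.01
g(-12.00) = 0.03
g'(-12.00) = -0.00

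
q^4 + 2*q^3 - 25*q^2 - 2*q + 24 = (q - 4)*(q - 1)*(q + 1)*(q + 6)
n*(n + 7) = n^2 + 7*n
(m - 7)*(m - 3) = m^2 - 10*m + 21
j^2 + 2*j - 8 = (j - 2)*(j + 4)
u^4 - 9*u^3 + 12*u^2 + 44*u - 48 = (u - 6)*(u - 4)*(u - 1)*(u + 2)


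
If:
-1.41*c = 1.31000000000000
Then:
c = -0.93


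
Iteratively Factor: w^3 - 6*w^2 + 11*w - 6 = (w - 2)*(w^2 - 4*w + 3) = (w - 3)*(w - 2)*(w - 1)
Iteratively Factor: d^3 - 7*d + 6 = (d - 2)*(d^2 + 2*d - 3) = (d - 2)*(d + 3)*(d - 1)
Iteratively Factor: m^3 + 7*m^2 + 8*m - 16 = (m + 4)*(m^2 + 3*m - 4) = (m - 1)*(m + 4)*(m + 4)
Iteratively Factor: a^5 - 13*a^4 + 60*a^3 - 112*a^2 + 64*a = (a - 4)*(a^4 - 9*a^3 + 24*a^2 - 16*a) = (a - 4)^2*(a^3 - 5*a^2 + 4*a) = (a - 4)^2*(a - 1)*(a^2 - 4*a) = (a - 4)^3*(a - 1)*(a)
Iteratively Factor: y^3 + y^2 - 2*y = (y)*(y^2 + y - 2) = y*(y - 1)*(y + 2)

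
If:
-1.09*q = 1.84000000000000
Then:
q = -1.69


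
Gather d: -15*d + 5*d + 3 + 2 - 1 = 4 - 10*d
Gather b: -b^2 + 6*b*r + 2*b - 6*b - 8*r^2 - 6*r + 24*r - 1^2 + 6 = -b^2 + b*(6*r - 4) - 8*r^2 + 18*r + 5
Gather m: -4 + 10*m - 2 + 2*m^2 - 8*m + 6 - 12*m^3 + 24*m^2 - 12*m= -12*m^3 + 26*m^2 - 10*m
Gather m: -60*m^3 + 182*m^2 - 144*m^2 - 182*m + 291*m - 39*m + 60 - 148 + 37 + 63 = -60*m^3 + 38*m^2 + 70*m + 12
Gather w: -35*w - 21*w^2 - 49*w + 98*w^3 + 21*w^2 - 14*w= 98*w^3 - 98*w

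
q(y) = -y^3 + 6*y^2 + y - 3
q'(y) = -3*y^2 + 12*y + 1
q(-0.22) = -2.92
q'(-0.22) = -1.79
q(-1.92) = 24.28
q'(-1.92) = -33.10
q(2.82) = 25.11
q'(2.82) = 10.98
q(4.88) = 28.55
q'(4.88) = -11.88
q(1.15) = 4.56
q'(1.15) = 10.83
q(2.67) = 23.41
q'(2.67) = 11.65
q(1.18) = 4.89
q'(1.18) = 10.98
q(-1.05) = 3.72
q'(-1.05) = -14.91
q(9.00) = -237.00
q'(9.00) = -134.00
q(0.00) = -3.00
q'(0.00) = 1.00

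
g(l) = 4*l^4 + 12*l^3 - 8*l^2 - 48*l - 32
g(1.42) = -65.67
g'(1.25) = 19.50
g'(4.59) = 2184.25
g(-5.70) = 1981.76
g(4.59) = 2515.03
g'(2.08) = 218.45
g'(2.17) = 250.29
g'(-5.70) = -1750.25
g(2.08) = 16.41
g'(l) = 16*l^3 + 36*l^2 - 16*l - 48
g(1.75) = -38.67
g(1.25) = -71.30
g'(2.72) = 496.80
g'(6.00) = 4608.00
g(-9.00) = 17248.00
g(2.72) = 238.68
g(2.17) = 37.48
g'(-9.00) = -8652.00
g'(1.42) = 47.68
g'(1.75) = 120.00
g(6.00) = 7168.00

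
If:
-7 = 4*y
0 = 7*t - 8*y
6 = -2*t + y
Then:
No Solution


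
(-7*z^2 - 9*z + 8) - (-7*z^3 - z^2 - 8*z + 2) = 7*z^3 - 6*z^2 - z + 6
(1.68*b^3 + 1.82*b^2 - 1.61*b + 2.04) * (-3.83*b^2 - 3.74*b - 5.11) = -6.4344*b^5 - 13.2538*b^4 - 9.2253*b^3 - 11.092*b^2 + 0.597500000000001*b - 10.4244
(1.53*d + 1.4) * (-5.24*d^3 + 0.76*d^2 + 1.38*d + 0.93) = -8.0172*d^4 - 6.1732*d^3 + 3.1754*d^2 + 3.3549*d + 1.302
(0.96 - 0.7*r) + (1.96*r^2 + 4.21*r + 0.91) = 1.96*r^2 + 3.51*r + 1.87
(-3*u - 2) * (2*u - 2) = -6*u^2 + 2*u + 4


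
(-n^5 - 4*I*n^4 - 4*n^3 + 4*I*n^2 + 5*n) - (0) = -n^5 - 4*I*n^4 - 4*n^3 + 4*I*n^2 + 5*n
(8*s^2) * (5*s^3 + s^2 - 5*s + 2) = 40*s^5 + 8*s^4 - 40*s^3 + 16*s^2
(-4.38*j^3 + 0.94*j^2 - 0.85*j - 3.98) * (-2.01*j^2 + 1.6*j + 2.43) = 8.8038*j^5 - 8.8974*j^4 - 7.4309*j^3 + 8.924*j^2 - 8.4335*j - 9.6714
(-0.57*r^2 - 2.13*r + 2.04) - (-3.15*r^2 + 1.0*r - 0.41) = 2.58*r^2 - 3.13*r + 2.45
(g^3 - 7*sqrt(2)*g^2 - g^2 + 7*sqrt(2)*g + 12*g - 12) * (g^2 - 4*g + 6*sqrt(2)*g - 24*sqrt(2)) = g^5 - 5*g^4 - sqrt(2)*g^4 - 68*g^3 + 5*sqrt(2)*g^3 + 68*sqrt(2)*g^2 + 360*g^2 - 360*sqrt(2)*g - 288*g + 288*sqrt(2)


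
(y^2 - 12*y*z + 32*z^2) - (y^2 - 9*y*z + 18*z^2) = -3*y*z + 14*z^2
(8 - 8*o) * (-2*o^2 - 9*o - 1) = 16*o^3 + 56*o^2 - 64*o - 8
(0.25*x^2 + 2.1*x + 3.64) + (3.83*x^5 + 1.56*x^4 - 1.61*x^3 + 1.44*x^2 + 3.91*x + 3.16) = 3.83*x^5 + 1.56*x^4 - 1.61*x^3 + 1.69*x^2 + 6.01*x + 6.8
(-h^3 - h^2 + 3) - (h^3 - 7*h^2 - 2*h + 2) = -2*h^3 + 6*h^2 + 2*h + 1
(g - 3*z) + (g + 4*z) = 2*g + z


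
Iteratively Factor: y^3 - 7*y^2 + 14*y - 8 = (y - 1)*(y^2 - 6*y + 8) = (y - 4)*(y - 1)*(y - 2)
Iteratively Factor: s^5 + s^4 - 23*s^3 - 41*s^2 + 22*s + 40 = (s + 1)*(s^4 - 23*s^2 - 18*s + 40) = (s + 1)*(s + 4)*(s^3 - 4*s^2 - 7*s + 10) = (s + 1)*(s + 2)*(s + 4)*(s^2 - 6*s + 5) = (s - 5)*(s + 1)*(s + 2)*(s + 4)*(s - 1)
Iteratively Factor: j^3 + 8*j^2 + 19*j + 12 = (j + 3)*(j^2 + 5*j + 4) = (j + 1)*(j + 3)*(j + 4)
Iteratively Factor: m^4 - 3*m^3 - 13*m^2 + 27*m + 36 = (m - 4)*(m^3 + m^2 - 9*m - 9) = (m - 4)*(m - 3)*(m^2 + 4*m + 3) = (m - 4)*(m - 3)*(m + 1)*(m + 3)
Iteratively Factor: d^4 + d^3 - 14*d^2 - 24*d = (d + 2)*(d^3 - d^2 - 12*d) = d*(d + 2)*(d^2 - d - 12) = d*(d - 4)*(d + 2)*(d + 3)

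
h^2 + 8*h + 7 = (h + 1)*(h + 7)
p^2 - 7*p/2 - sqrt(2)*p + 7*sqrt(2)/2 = (p - 7/2)*(p - sqrt(2))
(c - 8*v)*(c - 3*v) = c^2 - 11*c*v + 24*v^2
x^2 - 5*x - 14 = (x - 7)*(x + 2)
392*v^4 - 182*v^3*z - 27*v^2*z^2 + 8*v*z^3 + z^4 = (-4*v + z)*(-2*v + z)*(7*v + z)^2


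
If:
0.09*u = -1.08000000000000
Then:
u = -12.00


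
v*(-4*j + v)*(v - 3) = -4*j*v^2 + 12*j*v + v^3 - 3*v^2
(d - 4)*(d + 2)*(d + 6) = d^3 + 4*d^2 - 20*d - 48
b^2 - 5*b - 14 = (b - 7)*(b + 2)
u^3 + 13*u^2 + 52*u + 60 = (u + 2)*(u + 5)*(u + 6)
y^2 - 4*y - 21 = (y - 7)*(y + 3)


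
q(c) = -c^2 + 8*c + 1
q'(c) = 8 - 2*c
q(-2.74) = -28.43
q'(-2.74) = 13.48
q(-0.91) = -7.11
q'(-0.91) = 9.82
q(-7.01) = -104.22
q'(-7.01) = 22.02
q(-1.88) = -17.57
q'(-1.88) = 11.76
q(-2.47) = -24.86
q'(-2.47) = 12.94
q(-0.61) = -4.25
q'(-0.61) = 9.22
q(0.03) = 1.24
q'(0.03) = 7.94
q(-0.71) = -5.18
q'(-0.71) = 9.42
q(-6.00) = -83.00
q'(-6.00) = 20.00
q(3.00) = 16.00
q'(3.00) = 2.00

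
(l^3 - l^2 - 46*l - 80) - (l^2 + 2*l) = l^3 - 2*l^2 - 48*l - 80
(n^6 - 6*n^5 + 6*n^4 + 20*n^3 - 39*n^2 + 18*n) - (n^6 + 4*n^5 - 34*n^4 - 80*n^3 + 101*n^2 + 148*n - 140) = -10*n^5 + 40*n^4 + 100*n^3 - 140*n^2 - 130*n + 140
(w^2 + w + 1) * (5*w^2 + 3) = 5*w^4 + 5*w^3 + 8*w^2 + 3*w + 3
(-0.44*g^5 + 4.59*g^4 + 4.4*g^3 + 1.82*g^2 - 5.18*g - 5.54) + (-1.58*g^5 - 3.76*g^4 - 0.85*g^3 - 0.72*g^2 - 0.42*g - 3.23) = -2.02*g^5 + 0.83*g^4 + 3.55*g^3 + 1.1*g^2 - 5.6*g - 8.77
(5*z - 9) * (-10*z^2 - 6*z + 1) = -50*z^3 + 60*z^2 + 59*z - 9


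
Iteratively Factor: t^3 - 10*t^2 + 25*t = (t - 5)*(t^2 - 5*t) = t*(t - 5)*(t - 5)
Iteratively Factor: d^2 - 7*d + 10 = (d - 5)*(d - 2)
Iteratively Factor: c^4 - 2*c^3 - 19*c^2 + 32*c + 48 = (c + 1)*(c^3 - 3*c^2 - 16*c + 48) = (c - 4)*(c + 1)*(c^2 + c - 12) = (c - 4)*(c - 3)*(c + 1)*(c + 4)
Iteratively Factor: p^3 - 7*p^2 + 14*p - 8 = (p - 1)*(p^2 - 6*p + 8) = (p - 4)*(p - 1)*(p - 2)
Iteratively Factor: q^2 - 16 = (q - 4)*(q + 4)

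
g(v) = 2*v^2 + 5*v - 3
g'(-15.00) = -55.00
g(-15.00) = 372.00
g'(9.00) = 41.00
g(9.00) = 204.00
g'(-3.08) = -7.32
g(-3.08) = 0.57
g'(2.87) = 16.48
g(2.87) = 27.82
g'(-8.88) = -30.52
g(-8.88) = 110.31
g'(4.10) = 21.40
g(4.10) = 51.12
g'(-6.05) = -19.20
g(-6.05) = 39.96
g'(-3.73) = -9.92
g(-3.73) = 6.18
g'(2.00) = 13.00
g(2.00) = 15.00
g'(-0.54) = 2.84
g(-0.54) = -5.12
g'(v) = 4*v + 5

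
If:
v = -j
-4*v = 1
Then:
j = 1/4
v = -1/4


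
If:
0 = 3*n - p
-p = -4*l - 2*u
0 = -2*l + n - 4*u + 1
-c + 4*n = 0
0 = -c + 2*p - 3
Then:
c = 6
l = 13/12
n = 3/2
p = 9/2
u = 1/12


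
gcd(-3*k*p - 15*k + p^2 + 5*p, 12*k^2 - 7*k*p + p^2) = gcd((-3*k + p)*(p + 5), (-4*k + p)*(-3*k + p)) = -3*k + p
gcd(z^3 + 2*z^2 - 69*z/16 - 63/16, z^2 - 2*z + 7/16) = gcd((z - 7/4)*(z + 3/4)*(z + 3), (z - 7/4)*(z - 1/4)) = z - 7/4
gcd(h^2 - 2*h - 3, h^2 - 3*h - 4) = h + 1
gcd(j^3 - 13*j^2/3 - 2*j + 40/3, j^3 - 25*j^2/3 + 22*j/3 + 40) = j^2 - 7*j/3 - 20/3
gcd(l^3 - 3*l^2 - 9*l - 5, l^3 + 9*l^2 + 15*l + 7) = l^2 + 2*l + 1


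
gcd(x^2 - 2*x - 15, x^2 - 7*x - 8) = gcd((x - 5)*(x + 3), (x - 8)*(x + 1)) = 1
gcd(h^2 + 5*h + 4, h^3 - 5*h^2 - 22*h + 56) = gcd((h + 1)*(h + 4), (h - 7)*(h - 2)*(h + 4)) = h + 4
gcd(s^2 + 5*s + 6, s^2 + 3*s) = s + 3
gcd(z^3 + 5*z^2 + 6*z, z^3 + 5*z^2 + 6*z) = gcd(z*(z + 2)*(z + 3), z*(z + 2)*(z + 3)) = z^3 + 5*z^2 + 6*z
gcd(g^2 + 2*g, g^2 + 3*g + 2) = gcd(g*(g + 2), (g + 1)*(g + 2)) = g + 2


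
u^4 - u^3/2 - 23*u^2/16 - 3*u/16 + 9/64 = (u - 3/2)*(u - 1/4)*(u + 1/2)*(u + 3/4)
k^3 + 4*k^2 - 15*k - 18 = (k - 3)*(k + 1)*(k + 6)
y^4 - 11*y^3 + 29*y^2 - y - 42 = (y - 7)*(y - 3)*(y - 2)*(y + 1)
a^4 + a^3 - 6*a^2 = a^2*(a - 2)*(a + 3)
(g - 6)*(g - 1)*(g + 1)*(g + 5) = g^4 - g^3 - 31*g^2 + g + 30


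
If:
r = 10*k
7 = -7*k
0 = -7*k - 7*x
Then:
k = -1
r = -10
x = 1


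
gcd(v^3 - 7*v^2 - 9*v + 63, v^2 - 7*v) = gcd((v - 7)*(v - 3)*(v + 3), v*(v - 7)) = v - 7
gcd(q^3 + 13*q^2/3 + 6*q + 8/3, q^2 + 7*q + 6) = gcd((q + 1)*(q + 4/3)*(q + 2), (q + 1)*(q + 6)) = q + 1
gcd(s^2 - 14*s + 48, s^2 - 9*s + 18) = s - 6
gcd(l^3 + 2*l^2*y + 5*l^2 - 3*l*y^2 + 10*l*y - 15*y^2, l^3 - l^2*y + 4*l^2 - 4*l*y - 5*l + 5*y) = -l^2 + l*y - 5*l + 5*y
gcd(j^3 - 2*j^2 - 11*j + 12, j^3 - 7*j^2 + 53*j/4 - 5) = j - 4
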